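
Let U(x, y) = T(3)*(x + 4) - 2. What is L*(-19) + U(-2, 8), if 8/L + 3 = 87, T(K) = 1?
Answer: -38/21 ≈ -1.8095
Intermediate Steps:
U(x, y) = 2 + x (U(x, y) = 1*(x + 4) - 2 = 1*(4 + x) - 2 = (4 + x) - 2 = 2 + x)
L = 2/21 (L = 8/(-3 + 87) = 8/84 = 8*(1/84) = 2/21 ≈ 0.095238)
L*(-19) + U(-2, 8) = (2/21)*(-19) + (2 - 2) = -38/21 + 0 = -38/21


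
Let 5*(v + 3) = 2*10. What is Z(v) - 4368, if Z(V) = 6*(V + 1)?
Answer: -4356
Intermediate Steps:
v = 1 (v = -3 + (2*10)/5 = -3 + (⅕)*20 = -3 + 4 = 1)
Z(V) = 6 + 6*V (Z(V) = 6*(1 + V) = 6 + 6*V)
Z(v) - 4368 = (6 + 6*1) - 4368 = (6 + 6) - 4368 = 12 - 4368 = -4356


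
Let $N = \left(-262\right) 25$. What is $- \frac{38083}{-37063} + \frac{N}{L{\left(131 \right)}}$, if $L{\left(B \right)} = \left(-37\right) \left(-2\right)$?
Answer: $- \frac{119972254}{1371331} \approx -87.486$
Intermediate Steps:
$L{\left(B \right)} = 74$
$N = -6550$
$- \frac{38083}{-37063} + \frac{N}{L{\left(131 \right)}} = - \frac{38083}{-37063} - \frac{6550}{74} = \left(-38083\right) \left(- \frac{1}{37063}\right) - \frac{3275}{37} = \frac{38083}{37063} - \frac{3275}{37} = - \frac{119972254}{1371331}$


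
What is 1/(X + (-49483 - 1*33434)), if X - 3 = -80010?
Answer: -1/162924 ≈ -6.1378e-6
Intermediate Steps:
X = -80007 (X = 3 - 80010 = -80007)
1/(X + (-49483 - 1*33434)) = 1/(-80007 + (-49483 - 1*33434)) = 1/(-80007 + (-49483 - 33434)) = 1/(-80007 - 82917) = 1/(-162924) = -1/162924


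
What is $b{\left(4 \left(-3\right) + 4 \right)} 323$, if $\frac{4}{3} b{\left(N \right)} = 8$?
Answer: $1938$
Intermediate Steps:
$b{\left(N \right)} = 6$ ($b{\left(N \right)} = \frac{3}{4} \cdot 8 = 6$)
$b{\left(4 \left(-3\right) + 4 \right)} 323 = 6 \cdot 323 = 1938$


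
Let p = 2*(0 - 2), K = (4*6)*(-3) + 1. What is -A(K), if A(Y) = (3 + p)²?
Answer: -1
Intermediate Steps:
K = -71 (K = 24*(-3) + 1 = -72 + 1 = -71)
p = -4 (p = 2*(-2) = -4)
A(Y) = 1 (A(Y) = (3 - 4)² = (-1)² = 1)
-A(K) = -1*1 = -1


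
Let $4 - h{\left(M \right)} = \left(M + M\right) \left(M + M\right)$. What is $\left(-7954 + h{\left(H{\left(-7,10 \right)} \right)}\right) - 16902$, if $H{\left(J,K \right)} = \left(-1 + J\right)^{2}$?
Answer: $-41236$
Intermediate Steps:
$h{\left(M \right)} = 4 - 4 M^{2}$ ($h{\left(M \right)} = 4 - \left(M + M\right) \left(M + M\right) = 4 - 2 M 2 M = 4 - 4 M^{2}$)
$\left(-7954 + h{\left(H{\left(-7,10 \right)} \right)}\right) - 16902 = \left(-7954 + \left(4 - 4 \left(\left(-1 - 7\right)^{2}\right)^{2}\right)\right) - 16902 = \left(-7954 + \left(4 - 4 \left(\left(-8\right)^{2}\right)^{2}\right)\right) - 16902 = \left(-7954 + \left(4 - 4 \cdot 64^{2}\right)\right) - 16902 = \left(-7954 + \left(4 - 16384\right)\right) - 16902 = \left(-7954 - 16380\right) - 16902 = -24334 - 16902 = -41236$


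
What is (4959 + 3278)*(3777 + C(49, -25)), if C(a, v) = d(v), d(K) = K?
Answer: 30905224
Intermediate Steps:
C(a, v) = v
(4959 + 3278)*(3777 + C(49, -25)) = (4959 + 3278)*(3777 - 25) = 8237*3752 = 30905224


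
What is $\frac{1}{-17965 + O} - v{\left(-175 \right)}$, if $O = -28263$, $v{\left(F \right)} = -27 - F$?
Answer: $- \frac{6841745}{46228} \approx -148.0$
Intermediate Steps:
$\frac{1}{-17965 + O} - v{\left(-175 \right)} = \frac{1}{-17965 - 28263} - \left(-27 - -175\right) = \frac{1}{-46228} - \left(-27 + 175\right) = - \frac{1}{46228} - 148 = - \frac{6841745}{46228}$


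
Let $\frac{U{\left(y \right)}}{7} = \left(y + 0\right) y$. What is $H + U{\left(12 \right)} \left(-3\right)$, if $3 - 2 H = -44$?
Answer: $- \frac{6001}{2} \approx -3000.5$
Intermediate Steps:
$H = \frac{47}{2}$ ($H = \frac{3}{2} - -22 = \frac{3}{2} + 22 = \frac{47}{2} \approx 23.5$)
$U{\left(y \right)} = 7 y^{2}$ ($U{\left(y \right)} = 7 \left(y + 0\right) y = 7 y y = 7 y^{2}$)
$H + U{\left(12 \right)} \left(-3\right) = \frac{47}{2} + 7 \cdot 12^{2} \left(-3\right) = \frac{47}{2} + 7 \cdot 144 \left(-3\right) = \frac{47}{2} + 1008 \left(-3\right) = \frac{47}{2} - 3024 = - \frac{6001}{2}$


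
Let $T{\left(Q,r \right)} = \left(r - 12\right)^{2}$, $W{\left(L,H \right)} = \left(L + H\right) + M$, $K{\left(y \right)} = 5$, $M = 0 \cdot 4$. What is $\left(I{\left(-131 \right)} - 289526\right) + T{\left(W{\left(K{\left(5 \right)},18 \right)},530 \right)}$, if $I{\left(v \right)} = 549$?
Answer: $-20653$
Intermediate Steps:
$M = 0$
$W{\left(L,H \right)} = H + L$ ($W{\left(L,H \right)} = \left(L + H\right) + 0 = \left(H + L\right) + 0 = H + L$)
$T{\left(Q,r \right)} = \left(-12 + r\right)^{2}$
$\left(I{\left(-131 \right)} - 289526\right) + T{\left(W{\left(K{\left(5 \right)},18 \right)},530 \right)} = \left(549 - 289526\right) + \left(-12 + 530\right)^{2} = -288977 + 518^{2} = -288977 + 268324 = -20653$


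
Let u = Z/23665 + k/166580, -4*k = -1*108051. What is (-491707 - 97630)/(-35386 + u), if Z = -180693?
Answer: 1858587712232720/111620133394729 ≈ 16.651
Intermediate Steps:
k = 108051/4 (k = -(-1)*108051/4 = -1/4*(-108051) = 108051/4 ≈ 27013.)
u = -23568466569/3153692560 (u = -180693/23665 + (108051/4)/166580 = -180693*1/23665 + (108051/4)*(1/166580) = -180693/23665 + 108051/666320 = -23568466569/3153692560 ≈ -7.4733)
(-491707 - 97630)/(-35386 + u) = (-491707 - 97630)/(-35386 - 23568466569/3153692560) = -589337/(-111620133394729/3153692560) = -589337*(-3153692560/111620133394729) = 1858587712232720/111620133394729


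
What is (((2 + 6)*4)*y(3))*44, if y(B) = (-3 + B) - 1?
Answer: -1408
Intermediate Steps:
y(B) = -4 + B
(((2 + 6)*4)*y(3))*44 = (((2 + 6)*4)*(-4 + 3))*44 = ((8*4)*(-1))*44 = (32*(-1))*44 = -32*44 = -1408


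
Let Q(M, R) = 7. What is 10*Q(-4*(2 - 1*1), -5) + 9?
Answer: 79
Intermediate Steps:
10*Q(-4*(2 - 1*1), -5) + 9 = 10*7 + 9 = 70 + 9 = 79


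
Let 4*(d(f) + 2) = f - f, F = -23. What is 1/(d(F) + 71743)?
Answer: 1/71741 ≈ 1.3939e-5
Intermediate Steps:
d(f) = -2 (d(f) = -2 + (f - f)/4 = -2 + (¼)*0 = -2 + 0 = -2)
1/(d(F) + 71743) = 1/(-2 + 71743) = 1/71741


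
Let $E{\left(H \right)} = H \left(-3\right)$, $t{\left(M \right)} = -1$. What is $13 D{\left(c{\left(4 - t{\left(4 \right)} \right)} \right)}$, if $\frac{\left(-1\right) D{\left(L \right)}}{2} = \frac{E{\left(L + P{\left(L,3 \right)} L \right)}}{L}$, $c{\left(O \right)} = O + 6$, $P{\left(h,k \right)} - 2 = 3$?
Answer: $468$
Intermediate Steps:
$P{\left(h,k \right)} = 5$ ($P{\left(h,k \right)} = 2 + 3 = 5$)
$E{\left(H \right)} = - 3 H$
$c{\left(O \right)} = 6 + O$
$D{\left(L \right)} = 36$ ($D{\left(L \right)} = - 2 \frac{\left(-3\right) \left(L + 5 L\right)}{L} = - 2 \frac{\left(-3\right) 6 L}{L} = - 2 \frac{\left(-18\right) L}{L} = \left(-2\right) \left(-18\right) = 36$)
$13 D{\left(c{\left(4 - t{\left(4 \right)} \right)} \right)} = 13 \cdot 36 = 468$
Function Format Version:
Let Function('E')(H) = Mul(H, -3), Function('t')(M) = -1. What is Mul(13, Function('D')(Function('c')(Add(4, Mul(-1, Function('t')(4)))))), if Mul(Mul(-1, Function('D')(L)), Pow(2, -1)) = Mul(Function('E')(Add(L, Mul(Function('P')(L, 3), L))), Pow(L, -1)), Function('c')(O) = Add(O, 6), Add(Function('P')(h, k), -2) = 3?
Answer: 468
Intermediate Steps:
Function('P')(h, k) = 5 (Function('P')(h, k) = Add(2, 3) = 5)
Function('E')(H) = Mul(-3, H)
Function('c')(O) = Add(6, O)
Function('D')(L) = 36 (Function('D')(L) = Mul(-2, Mul(Mul(-3, Add(L, Mul(5, L))), Pow(L, -1))) = Mul(-2, Mul(Mul(-3, Mul(6, L)), Pow(L, -1))) = Mul(-2, Mul(Mul(-18, L), Pow(L, -1))) = Mul(-2, -18) = 36)
Mul(13, Function('D')(Function('c')(Add(4, Mul(-1, Function('t')(4)))))) = Mul(13, 36) = 468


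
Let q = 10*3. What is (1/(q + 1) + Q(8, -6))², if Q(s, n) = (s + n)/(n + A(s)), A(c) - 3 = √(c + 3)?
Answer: 19407/961 + 188*√11/31 ≈ 40.308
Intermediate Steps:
A(c) = 3 + √(3 + c) (A(c) = 3 + √(c + 3) = 3 + √(3 + c))
q = 30
Q(s, n) = (n + s)/(3 + n + √(3 + s)) (Q(s, n) = (s + n)/(n + (3 + √(3 + s))) = (n + s)/(3 + n + √(3 + s)))
(1/(q + 1) + Q(8, -6))² = (1/(30 + 1) + (-6 + 8)/(3 - 6 + √(3 + 8)))² = (1/31 + 2/(3 - 6 + √11))² = (1/31 + 2/(-3 + √11))²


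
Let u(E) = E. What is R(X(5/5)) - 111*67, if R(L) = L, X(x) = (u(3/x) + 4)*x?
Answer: -7430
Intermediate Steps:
X(x) = x*(4 + 3/x) (X(x) = (3/x + 4)*x = (4 + 3/x)*x = x*(4 + 3/x))
R(X(5/5)) - 111*67 = (3 + 4*(5/5)) - 111*67 = (3 + 4*(5*(⅕))) - 7437 = (3 + 4*1) - 7437 = (3 + 4) - 7437 = 7 - 7437 = -7430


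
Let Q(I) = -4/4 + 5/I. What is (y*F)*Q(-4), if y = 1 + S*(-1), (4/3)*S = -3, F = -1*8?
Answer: 117/2 ≈ 58.500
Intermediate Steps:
F = -8
S = -9/4 (S = (¾)*(-3) = -9/4 ≈ -2.2500)
Q(I) = -1 + 5/I (Q(I) = -4*¼ + 5/I = -1 + 5/I)
y = 13/4 (y = 1 - 9/4*(-1) = 1 + 9/4 = 13/4 ≈ 3.2500)
(y*F)*Q(-4) = ((13/4)*(-8))*((5 - 1*(-4))/(-4)) = -(-13)*(5 + 4)/2 = -(-13)*9/2 = -26*(-9/4) = 117/2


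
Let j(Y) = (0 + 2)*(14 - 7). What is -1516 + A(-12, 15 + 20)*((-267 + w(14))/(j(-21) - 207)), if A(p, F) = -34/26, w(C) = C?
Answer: -3807945/2509 ≈ -1517.7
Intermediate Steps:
A(p, F) = -17/13 (A(p, F) = -34*1/26 = -17/13)
j(Y) = 14 (j(Y) = 2*7 = 14)
-1516 + A(-12, 15 + 20)*((-267 + w(14))/(j(-21) - 207)) = -1516 - 17*(-267 + 14)/(13*(14 - 207)) = -1516 - (-4301)/(13*(-193)) = -1516 - (-4301)*(-1)/(13*193) = -1516 - 17/13*253/193 = -1516 - 4301/2509 = -3807945/2509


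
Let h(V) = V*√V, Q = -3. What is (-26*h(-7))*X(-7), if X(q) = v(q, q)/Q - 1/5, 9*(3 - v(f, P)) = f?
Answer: -35854*I*√7/135 ≈ -702.67*I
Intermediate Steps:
v(f, P) = 3 - f/9
h(V) = V^(3/2)
X(q) = -6/5 + q/27 (X(q) = (3 - q/9)/(-3) - 1/5 = (3 - q/9)*(-⅓) - 1*⅕ = (-1 + q/27) - ⅕ = -6/5 + q/27)
(-26*h(-7))*X(-7) = (-(-182)*I*√7)*(-6/5 + (1/27)*(-7)) = (-(-182)*I*√7)*(-6/5 - 7/27) = (182*I*√7)*(-197/135) = -35854*I*√7/135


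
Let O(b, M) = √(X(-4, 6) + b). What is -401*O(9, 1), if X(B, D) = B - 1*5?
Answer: 0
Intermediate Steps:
X(B, D) = -5 + B (X(B, D) = B - 5 = -5 + B)
O(b, M) = √(-9 + b) (O(b, M) = √((-5 - 4) + b) = √(-9 + b))
-401*O(9, 1) = -401*√(-9 + 9) = -401*√0 = -401*0 = 0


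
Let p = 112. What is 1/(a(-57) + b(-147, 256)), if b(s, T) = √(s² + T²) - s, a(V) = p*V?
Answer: -6237/38813024 - √87145/38813024 ≈ -0.00016830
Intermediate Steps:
a(V) = 112*V
b(s, T) = √(T² + s²) - s
1/(a(-57) + b(-147, 256)) = 1/(112*(-57) + (√(256² + (-147)²) - 1*(-147))) = 1/(-6384 + (√(65536 + 21609) + 147)) = 1/(-6384 + (√87145 + 147)) = 1/(-6384 + (147 + √87145)) = 1/(-6237 + √87145)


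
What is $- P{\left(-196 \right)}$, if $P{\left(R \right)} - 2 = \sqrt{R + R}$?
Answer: $-2 - 14 i \sqrt{2} \approx -2.0 - 19.799 i$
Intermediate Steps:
$P{\left(R \right)} = 2 + \sqrt{2} \sqrt{R}$ ($P{\left(R \right)} = 2 + \sqrt{R + R} = 2 + \sqrt{2 R} = 2 + \sqrt{2} \sqrt{R}$)
$- P{\left(-196 \right)} = - (2 + \sqrt{2} \sqrt{-196}) = - (2 + \sqrt{2} \cdot 14 i) = - (2 + 14 i \sqrt{2}) = -2 - 14 i \sqrt{2}$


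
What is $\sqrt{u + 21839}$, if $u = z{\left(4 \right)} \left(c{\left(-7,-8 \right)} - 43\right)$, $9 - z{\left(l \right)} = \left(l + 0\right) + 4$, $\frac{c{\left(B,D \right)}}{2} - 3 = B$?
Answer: $2 \sqrt{5447} \approx 147.61$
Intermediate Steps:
$c{\left(B,D \right)} = 6 + 2 B$
$z{\left(l \right)} = 5 - l$ ($z{\left(l \right)} = 9 - \left(\left(l + 0\right) + 4\right) = 9 - \left(l + 4\right) = 9 - \left(4 + l\right) = 5 - l$)
$u = -51$ ($u = \left(5 - 4\right) \left(\left(6 + 2 \left(-7\right)\right) - 43\right) = \left(5 - 4\right) \left(\left(6 - 14\right) - 43\right) = 1 \left(-8 - 43\right) = 1 \left(-51\right) = -51$)
$\sqrt{u + 21839} = \sqrt{-51 + 21839} = \sqrt{21788} = 2 \sqrt{5447}$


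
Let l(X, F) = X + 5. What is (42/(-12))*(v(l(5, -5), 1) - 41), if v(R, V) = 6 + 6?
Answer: 203/2 ≈ 101.50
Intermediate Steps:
l(X, F) = 5 + X
v(R, V) = 12
(42/(-12))*(v(l(5, -5), 1) - 41) = (42/(-12))*(12 - 41) = (42*(-1/12))*(-29) = -7/2*(-29) = 203/2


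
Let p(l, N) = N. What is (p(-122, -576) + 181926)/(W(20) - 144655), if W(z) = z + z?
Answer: -390/311 ≈ -1.2540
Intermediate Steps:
W(z) = 2*z
(p(-122, -576) + 181926)/(W(20) - 144655) = (-576 + 181926)/(2*20 - 144655) = 181350/(40 - 144655) = 181350/(-144615) = 181350*(-1/144615) = -390/311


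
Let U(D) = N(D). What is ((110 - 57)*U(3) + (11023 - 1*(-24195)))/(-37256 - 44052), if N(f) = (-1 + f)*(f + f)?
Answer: -17927/40654 ≈ -0.44097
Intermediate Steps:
N(f) = 2*f*(-1 + f) (N(f) = (-1 + f)*(2*f) = 2*f*(-1 + f))
U(D) = 2*D*(-1 + D)
((110 - 57)*U(3) + (11023 - 1*(-24195)))/(-37256 - 44052) = ((110 - 57)*(2*3*(-1 + 3)) + (11023 - 1*(-24195)))/(-37256 - 44052) = (53*(2*3*2) + (11023 + 24195))/(-81308) = (53*12 + 35218)*(-1/81308) = (636 + 35218)*(-1/81308) = 35854*(-1/81308) = -17927/40654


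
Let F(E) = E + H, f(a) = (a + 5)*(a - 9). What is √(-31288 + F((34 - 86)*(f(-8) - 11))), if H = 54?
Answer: I*√33314 ≈ 182.52*I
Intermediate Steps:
f(a) = (-9 + a)*(5 + a) (f(a) = (5 + a)*(-9 + a) = (-9 + a)*(5 + a))
F(E) = 54 + E (F(E) = E + 54 = 54 + E)
√(-31288 + F((34 - 86)*(f(-8) - 11))) = √(-31288 + (54 + (34 - 86)*((-45 + (-8)² - 4*(-8)) - 11))) = √(-31288 + (54 - 52*((-45 + 64 + 32) - 11))) = √(-31288 + (54 - 52*(51 - 11))) = √(-31288 + (54 - 52*40)) = √(-31288 + (54 - 2080)) = √(-31288 - 2026) = √(-33314) = I*√33314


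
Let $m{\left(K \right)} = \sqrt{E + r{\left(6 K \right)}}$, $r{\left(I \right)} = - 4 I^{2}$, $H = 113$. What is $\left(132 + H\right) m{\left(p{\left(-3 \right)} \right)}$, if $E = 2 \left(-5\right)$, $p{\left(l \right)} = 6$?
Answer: $1715 i \sqrt{106} \approx 17657.0 i$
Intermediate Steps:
$E = -10$
$m{\left(K \right)} = \sqrt{-10 - 144 K^{2}}$ ($m{\left(K \right)} = \sqrt{-10 - 4 \left(6 K\right)^{2}} = \sqrt{-10 - 4 \cdot 36 K^{2}} = \sqrt{-10 - 144 K^{2}}$)
$\left(132 + H\right) m{\left(p{\left(-3 \right)} \right)} = \left(132 + 113\right) \sqrt{-10 - 144 \cdot 6^{2}} = 245 \sqrt{-10 - 5184} = 245 \sqrt{-5194} = 245 \cdot 7 i \sqrt{106} = 1715 i \sqrt{106}$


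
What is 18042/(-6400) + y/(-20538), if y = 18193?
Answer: -17392207/4694400 ≈ -3.7049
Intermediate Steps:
18042/(-6400) + y/(-20538) = 18042/(-6400) + 18193/(-20538) = 18042*(-1/6400) + 18193*(-1/20538) = -9021/3200 - 2599/2934 = -17392207/4694400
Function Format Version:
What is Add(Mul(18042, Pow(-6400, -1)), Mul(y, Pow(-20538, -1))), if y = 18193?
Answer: Rational(-17392207, 4694400) ≈ -3.7049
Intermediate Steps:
Add(Mul(18042, Pow(-6400, -1)), Mul(y, Pow(-20538, -1))) = Add(Mul(18042, Pow(-6400, -1)), Mul(18193, Pow(-20538, -1))) = Add(Mul(18042, Rational(-1, 6400)), Mul(18193, Rational(-1, 20538))) = Add(Rational(-9021, 3200), Rational(-2599, 2934)) = Rational(-17392207, 4694400)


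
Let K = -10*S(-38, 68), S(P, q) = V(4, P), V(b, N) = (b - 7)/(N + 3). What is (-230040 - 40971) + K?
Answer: -1897083/7 ≈ -2.7101e+5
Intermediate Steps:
V(b, N) = (-7 + b)/(3 + N)
S(P, q) = -3/(3 + P) (S(P, q) = (-7 + 4)/(3 + P) = -3/(3 + P))
K = -6/7 (K = -(-30)/(3 - 38) = -(-30)/(-35) = -(-30)*(-1)/35 = -10*3/35 = -6/7 ≈ -0.85714)
(-230040 - 40971) + K = (-230040 - 40971) - 6/7 = -271011 - 6/7 = -1897083/7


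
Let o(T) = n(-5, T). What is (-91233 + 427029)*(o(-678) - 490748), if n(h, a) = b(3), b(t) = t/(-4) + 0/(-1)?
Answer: -164791467255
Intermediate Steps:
b(t) = -t/4 (b(t) = t*(-1/4) + 0*(-1) = -t/4 + 0 = -t/4)
n(h, a) = -3/4 (n(h, a) = -1/4*3 = -3/4)
o(T) = -3/4
(-91233 + 427029)*(o(-678) - 490748) = (-91233 + 427029)*(-3/4 - 490748) = 335796*(-1962995/4) = -164791467255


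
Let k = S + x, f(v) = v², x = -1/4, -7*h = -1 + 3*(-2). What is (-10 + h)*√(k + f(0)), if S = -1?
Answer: -9*I*√5/2 ≈ -10.062*I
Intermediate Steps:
h = 1 (h = -(-1 + 3*(-2))/7 = -(-1 - 6)/7 = -⅐*(-7) = 1)
x = -¼ (x = -1*¼ = -¼ ≈ -0.25000)
k = -5/4 (k = -1 - ¼ = -5/4 ≈ -1.2500)
(-10 + h)*√(k + f(0)) = (-10 + 1)*√(-5/4 + 0²) = -9*√(-5/4 + 0) = -9*I*√5/2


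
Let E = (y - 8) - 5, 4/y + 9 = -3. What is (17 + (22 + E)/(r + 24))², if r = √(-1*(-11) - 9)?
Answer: 223472939/741321 - 43186*√2/82369 ≈ 300.71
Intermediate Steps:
r = √2 (r = √(11 - 9) = √2 ≈ 1.4142)
y = -⅓ (y = 4/(-9 - 3) = 4/(-12) = 4*(-1/12) = -⅓ ≈ -0.33333)
E = -40/3 (E = (-⅓ - 8) - 5 = -25/3 - 5 = -40/3 ≈ -13.333)
(17 + (22 + E)/(r + 24))² = (17 + (22 - 40/3)/(√2 + 24))² = (17 + 26/(3*(24 + √2)))²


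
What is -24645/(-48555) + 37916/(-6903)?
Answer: -219709/44073 ≈ -4.9851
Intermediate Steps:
-24645/(-48555) + 37916/(-6903) = -24645*(-1/48555) + 37916*(-1/6903) = 1643/3237 - 37916/6903 = -219709/44073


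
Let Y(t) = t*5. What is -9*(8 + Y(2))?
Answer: -162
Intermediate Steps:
Y(t) = 5*t
-9*(8 + Y(2)) = -9*(8 + 5*2) = -9*(8 + 10) = -9*18 = -162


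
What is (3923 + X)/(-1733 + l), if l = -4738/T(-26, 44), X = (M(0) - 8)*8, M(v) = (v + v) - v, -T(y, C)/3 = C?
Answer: -254694/112009 ≈ -2.2739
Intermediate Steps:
T(y, C) = -3*C
M(v) = v (M(v) = 2*v - v = v)
X = -64 (X = (0 - 8)*8 = -8*8 = -64)
l = 2369/66 (l = -4738/((-3*44)) = -4738/(-132) = -4738*(-1/132) = 2369/66 ≈ 35.894)
(3923 + X)/(-1733 + l) = (3923 - 64)/(-1733 + 2369/66) = 3859/(-112009/66) = 3859*(-66/112009) = -254694/112009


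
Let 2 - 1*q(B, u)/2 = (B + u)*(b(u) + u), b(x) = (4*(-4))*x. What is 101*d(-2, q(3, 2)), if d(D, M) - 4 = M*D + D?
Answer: -61206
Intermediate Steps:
b(x) = -16*x
q(B, u) = 4 + 30*u*(B + u) (q(B, u) = 4 - 2*(B + u)*(-16*u + u) = 4 - 2*(B + u)*(-15*u) = 4 - (-30)*u*(B + u) = 4 + 30*u*(B + u))
d(D, M) = 4 + D + D*M (d(D, M) = 4 + (M*D + D) = 4 + (D*M + D) = 4 + (D + D*M) = 4 + D + D*M)
101*d(-2, q(3, 2)) = 101*(4 - 2 - 2*(4 + 30*2² + 30*3*2)) = 101*(4 - 2 - 2*(4 + 30*4 + 180)) = 101*(4 - 2 - 2*(4 + 120 + 180)) = 101*(4 - 2 - 2*304) = 101*(4 - 2 - 608) = 101*(-606) = -61206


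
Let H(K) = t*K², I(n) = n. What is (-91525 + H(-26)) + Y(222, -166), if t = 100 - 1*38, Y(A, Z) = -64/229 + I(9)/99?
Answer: -124975622/2519 ≈ -49613.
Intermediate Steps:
Y(A, Z) = -475/2519 (Y(A, Z) = -64/229 + 9/99 = -64*1/229 + 9*(1/99) = -64/229 + 1/11 = -475/2519)
t = 62 (t = 100 - 38 = 62)
H(K) = 62*K²
(-91525 + H(-26)) + Y(222, -166) = (-91525 + 62*(-26)²) - 475/2519 = (-91525 + 62*676) - 475/2519 = (-91525 + 41912) - 475/2519 = -49613 - 475/2519 = -124975622/2519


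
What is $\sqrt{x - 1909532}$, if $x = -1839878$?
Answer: $i \sqrt{3749410} \approx 1936.3 i$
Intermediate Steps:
$\sqrt{x - 1909532} = \sqrt{-1839878 - 1909532} = \sqrt{-3749410} = i \sqrt{3749410}$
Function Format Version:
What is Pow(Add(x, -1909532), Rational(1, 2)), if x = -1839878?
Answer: Mul(I, Pow(3749410, Rational(1, 2))) ≈ Mul(1936.3, I)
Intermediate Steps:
Pow(Add(x, -1909532), Rational(1, 2)) = Pow(Add(-1839878, -1909532), Rational(1, 2)) = Pow(-3749410, Rational(1, 2)) = Mul(I, Pow(3749410, Rational(1, 2)))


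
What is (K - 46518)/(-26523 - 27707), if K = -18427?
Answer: 12989/10846 ≈ 1.1976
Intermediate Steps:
(K - 46518)/(-26523 - 27707) = (-18427 - 46518)/(-26523 - 27707) = -64945/(-54230) = -64945*(-1/54230) = 12989/10846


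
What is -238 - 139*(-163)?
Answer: 22419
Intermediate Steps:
-238 - 139*(-163) = -238 + 22657 = 22419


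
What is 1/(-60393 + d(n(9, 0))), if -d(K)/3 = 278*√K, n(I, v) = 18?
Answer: -20131/1211598147 + 278*√2/403866049 ≈ -1.5642e-5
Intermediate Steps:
d(K) = -834*√K
1/(-60393 + d(n(9, 0))) = 1/(-60393 - 2502*√2)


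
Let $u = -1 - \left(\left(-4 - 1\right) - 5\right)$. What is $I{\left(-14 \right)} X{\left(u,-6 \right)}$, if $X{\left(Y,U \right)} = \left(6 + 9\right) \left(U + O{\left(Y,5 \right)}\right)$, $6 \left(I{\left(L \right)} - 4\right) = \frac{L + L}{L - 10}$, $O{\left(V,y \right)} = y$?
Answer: $- \frac{755}{12} \approx -62.917$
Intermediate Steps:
$I{\left(L \right)} = 4 + \frac{L}{3 \left(-10 + L\right)}$ ($I{\left(L \right)} = 4 + \frac{\left(L + L\right) \frac{1}{L - 10}}{6} = 4 + \frac{2 L \frac{1}{-10 + L}}{6} = 4 + \frac{L}{3 \left(-10 + L\right)}$)
$u = 9$ ($u = -1 - \left(-5 - 5\right) = -1 - -10 = -1 + 10 = 9$)
$X{\left(Y,U \right)} = 75 + 15 U$ ($X{\left(Y,U \right)} = \left(6 + 9\right) \left(U + 5\right) = 15 \left(5 + U\right) = 75 + 15 U$)
$I{\left(-14 \right)} X{\left(u,-6 \right)} = \frac{-120 + 13 \left(-14\right)}{3 \left(-10 - 14\right)} \left(75 + 15 \left(-6\right)\right) = \frac{-120 - 182}{3 \left(-24\right)} \left(75 - 90\right) = \frac{1}{3} \left(- \frac{1}{24}\right) \left(-302\right) \left(-15\right) = \frac{151}{36} \left(-15\right) = - \frac{755}{12}$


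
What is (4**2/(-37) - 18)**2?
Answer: 465124/1369 ≈ 339.75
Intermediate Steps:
(4**2/(-37) - 18)**2 = (16*(-1/37) - 18)**2 = (-16/37 - 18)**2 = (-682/37)**2 = 465124/1369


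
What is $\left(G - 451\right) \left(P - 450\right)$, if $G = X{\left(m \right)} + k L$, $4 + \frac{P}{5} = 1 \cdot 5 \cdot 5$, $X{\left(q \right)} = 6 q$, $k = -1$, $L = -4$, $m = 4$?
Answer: $145935$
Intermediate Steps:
$P = 105$ ($P = -20 + 5 \cdot 1 \cdot 5 \cdot 5 = -20 + 5 \cdot 5 \cdot 5 = -20 + 5 \cdot 25 = -20 + 125 = 105$)
$G = 28$ ($G = 6 \cdot 4 - -4 = 24 + 4 = 28$)
$\left(G - 451\right) \left(P - 450\right) = \left(28 - 451\right) \left(105 - 450\right) = \left(-423\right) \left(-345\right) = 145935$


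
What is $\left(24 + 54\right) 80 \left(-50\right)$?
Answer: $-312000$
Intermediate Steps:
$\left(24 + 54\right) 80 \left(-50\right) = 78 \cdot 80 \left(-50\right) = 6240 \left(-50\right) = -312000$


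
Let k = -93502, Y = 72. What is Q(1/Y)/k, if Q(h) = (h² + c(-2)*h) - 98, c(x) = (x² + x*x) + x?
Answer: 507599/484714368 ≈ 0.0010472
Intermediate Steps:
c(x) = x + 2*x² (c(x) = (x² + x²) + x = 2*x² + x = x + 2*x²)
Q(h) = -98 + h² + 6*h (Q(h) = (h² + (-2*(1 + 2*(-2)))*h) - 98 = (h² + (-2*(1 - 4))*h) - 98 = (h² + (-2*(-3))*h) - 98 = (h² + 6*h) - 98 = -98 + h² + 6*h)
Q(1/Y)/k = (-98 + (1/72)² + 6/72)/(-93502) = (-98 + (1/72)² + 6*(1/72))*(-1/93502) = (-98 + 1/5184 + 1/12)*(-1/93502) = -507599/5184*(-1/93502) = 507599/484714368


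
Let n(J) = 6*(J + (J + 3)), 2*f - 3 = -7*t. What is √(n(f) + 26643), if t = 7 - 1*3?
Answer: √26511 ≈ 162.82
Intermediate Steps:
t = 4 (t = 7 - 3 = 4)
f = -25/2 (f = 3/2 + (-7*4)/2 = 3/2 + (½)*(-28) = 3/2 - 14 = -25/2 ≈ -12.500)
n(J) = 18 + 12*J (n(J) = 6*(J + (3 + J)) = 6*(3 + 2*J) = 18 + 12*J)
√(n(f) + 26643) = √((18 + 12*(-25/2)) + 26643) = √((18 - 150) + 26643) = √(-132 + 26643) = √26511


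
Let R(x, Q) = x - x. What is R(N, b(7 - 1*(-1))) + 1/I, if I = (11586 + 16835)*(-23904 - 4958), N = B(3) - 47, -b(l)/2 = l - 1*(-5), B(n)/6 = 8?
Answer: -1/820286902 ≈ -1.2191e-9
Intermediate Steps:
B(n) = 48 (B(n) = 6*8 = 48)
b(l) = -10 - 2*l (b(l) = -2*(l - 1*(-5)) = -2*(l + 5) = -2*(5 + l) = -10 - 2*l)
N = 1 (N = 48 - 47 = 1)
I = -820286902 (I = 28421*(-28862) = -820286902)
R(x, Q) = 0
R(N, b(7 - 1*(-1))) + 1/I = 0 + 1/(-820286902) = 0 - 1/820286902 = -1/820286902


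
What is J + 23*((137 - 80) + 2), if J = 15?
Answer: 1372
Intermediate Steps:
J + 23*((137 - 80) + 2) = 15 + 23*((137 - 80) + 2) = 15 + 23*(57 + 2) = 15 + 23*59 = 15 + 1357 = 1372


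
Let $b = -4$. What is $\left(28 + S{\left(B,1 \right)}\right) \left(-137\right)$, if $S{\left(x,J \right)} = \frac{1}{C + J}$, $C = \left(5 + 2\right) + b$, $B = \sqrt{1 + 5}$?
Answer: $- \frac{15481}{4} \approx -3870.3$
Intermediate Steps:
$B = \sqrt{6} \approx 2.4495$
$C = 3$ ($C = \left(5 + 2\right) - 4 = 7 - 4 = 3$)
$S{\left(x,J \right)} = \frac{1}{3 + J}$
$\left(28 + S{\left(B,1 \right)}\right) \left(-137\right) = \left(28 + \frac{1}{3 + 1}\right) \left(-137\right) = \left(28 + \frac{1}{4}\right) \left(-137\right) = \frac{113}{4} \left(-137\right) = - \frac{15481}{4}$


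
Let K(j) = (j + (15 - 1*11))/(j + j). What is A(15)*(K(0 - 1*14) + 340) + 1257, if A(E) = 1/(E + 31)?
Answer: 814273/644 ≈ 1264.4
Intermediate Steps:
A(E) = 1/(31 + E)
K(j) = (4 + j)/(2*j) (K(j) = (j + (15 - 11))/((2*j)) = (j + 4)*(1/(2*j)) = (4 + j)*(1/(2*j)) = (4 + j)/(2*j))
A(15)*(K(0 - 1*14) + 340) + 1257 = ((4 + (0 - 1*14))/(2*(0 - 1*14)) + 340)/(31 + 15) + 1257 = ((4 + (0 - 14))/(2*(0 - 14)) + 340)/46 + 1257 = ((1/2)*(4 - 14)/(-14) + 340)/46 + 1257 = ((1/2)*(-1/14)*(-10) + 340)/46 + 1257 = (5/14 + 340)/46 + 1257 = (1/46)*(4765/14) + 1257 = 4765/644 + 1257 = 814273/644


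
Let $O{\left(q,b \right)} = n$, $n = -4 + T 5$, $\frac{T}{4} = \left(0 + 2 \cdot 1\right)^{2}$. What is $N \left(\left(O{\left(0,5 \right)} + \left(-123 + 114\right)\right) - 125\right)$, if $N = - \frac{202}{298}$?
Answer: $\frac{5858}{149} \approx 39.315$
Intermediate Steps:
$T = 16$ ($T = 4 \left(0 + 2 \cdot 1\right)^{2} = 4 \left(0 + 2\right)^{2} = 4 \cdot 2^{2} = 4 \cdot 4 = 16$)
$n = 76$ ($n = -4 + 16 \cdot 5 = -4 + 80 = 76$)
$O{\left(q,b \right)} = 76$
$N = - \frac{101}{149}$ ($N = \left(-202\right) \frac{1}{298} = - \frac{101}{149} \approx -0.67785$)
$N \left(\left(O{\left(0,5 \right)} + \left(-123 + 114\right)\right) - 125\right) = - \frac{101 \left(\left(76 + \left(-123 + 114\right)\right) - 125\right)}{149} = - \frac{101 \left(\left(76 - 9\right) - 125\right)}{149} = - \frac{101 \left(67 - 125\right)}{149} = \left(- \frac{101}{149}\right) \left(-58\right) = \frac{5858}{149}$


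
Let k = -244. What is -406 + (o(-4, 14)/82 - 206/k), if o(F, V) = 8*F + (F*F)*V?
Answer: -2014877/5002 ≈ -402.81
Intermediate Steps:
o(F, V) = 8*F + V*F**2 (o(F, V) = 8*F + F**2*V = 8*F + V*F**2)
-406 + (o(-4, 14)/82 - 206/k) = -406 + (-4*(8 - 4*14)/82 - 206/(-244)) = -406 + (-4*(8 - 56)*(1/82) - 206*(-1/244)) = -406 + (-4*(-48)*(1/82) + 103/122) = -406 + (192*(1/82) + 103/122) = -406 + (96/41 + 103/122) = -406 + 15935/5002 = -2014877/5002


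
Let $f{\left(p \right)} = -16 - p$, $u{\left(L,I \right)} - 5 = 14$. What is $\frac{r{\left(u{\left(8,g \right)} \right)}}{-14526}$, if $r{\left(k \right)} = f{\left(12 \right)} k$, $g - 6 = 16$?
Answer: $\frac{266}{7263} \approx 0.036624$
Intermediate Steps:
$g = 22$ ($g = 6 + 16 = 22$)
$u{\left(L,I \right)} = 19$ ($u{\left(L,I \right)} = 5 + 14 = 19$)
$r{\left(k \right)} = - 28 k$ ($r{\left(k \right)} = \left(-16 - 12\right) k = - 28 k$)
$\frac{r{\left(u{\left(8,g \right)} \right)}}{-14526} = \frac{\left(-28\right) 19}{-14526} = \left(-532\right) \left(- \frac{1}{14526}\right) = \frac{266}{7263}$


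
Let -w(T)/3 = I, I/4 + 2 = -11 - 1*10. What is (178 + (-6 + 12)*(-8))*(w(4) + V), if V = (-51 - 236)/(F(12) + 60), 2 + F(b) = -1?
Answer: 2007850/57 ≈ 35225.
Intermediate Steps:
F(b) = -3 (F(b) = -2 - 1 = -3)
I = -92 (I = -8 + 4*(-11 - 1*10) = -8 + 4*(-11 - 10) = -8 + 4*(-21) = -8 - 84 = -92)
w(T) = 276 (w(T) = -3*(-92) = 276)
V = -287/57 (V = (-51 - 236)/(-3 + 60) = -287/57 ≈ -5.0351)
(178 + (-6 + 12)*(-8))*(w(4) + V) = (178 + (-6 + 12)*(-8))*(276 - 287/57) = (178 + 6*(-8))*(15445/57) = (178 - 48)*(15445/57) = 130*(15445/57) = 2007850/57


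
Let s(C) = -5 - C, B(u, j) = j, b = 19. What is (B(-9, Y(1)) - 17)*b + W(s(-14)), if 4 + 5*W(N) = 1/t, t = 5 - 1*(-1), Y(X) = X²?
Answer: -9143/30 ≈ -304.77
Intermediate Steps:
t = 6 (t = 5 + 1 = 6)
W(N) = -23/30 (W(N) = -⅘ + (⅕)/6 = -⅘ + (⅕)*(⅙) = -⅘ + 1/30 = -23/30)
(B(-9, Y(1)) - 17)*b + W(s(-14)) = (1² - 17)*19 - 23/30 = (1 - 17)*19 - 23/30 = -16*19 - 23/30 = -304 - 23/30 = -9143/30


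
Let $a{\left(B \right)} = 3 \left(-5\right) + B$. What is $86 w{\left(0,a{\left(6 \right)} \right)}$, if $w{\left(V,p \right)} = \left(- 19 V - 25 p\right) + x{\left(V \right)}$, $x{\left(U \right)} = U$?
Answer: $19350$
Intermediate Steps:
$a{\left(B \right)} = -15 + B$
$w{\left(V,p \right)} = - 25 p - 18 V$ ($w{\left(V,p \right)} = \left(- 19 V - 25 p\right) + V = \left(- 25 p - 19 V\right) + V = - 25 p - 18 V$)
$86 w{\left(0,a{\left(6 \right)} \right)} = 86 \left(- 25 \left(-15 + 6\right) - 0\right) = 86 \left(\left(-25\right) \left(-9\right) + 0\right) = 86 \left(225 + 0\right) = 86 \cdot 225 = 19350$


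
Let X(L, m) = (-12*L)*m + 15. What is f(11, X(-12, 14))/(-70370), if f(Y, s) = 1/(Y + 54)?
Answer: -1/4574050 ≈ -2.1862e-7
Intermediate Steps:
X(L, m) = 15 - 12*L*m (X(L, m) = -12*L*m + 15 = 15 - 12*L*m)
f(Y, s) = 1/(54 + Y)
f(11, X(-12, 14))/(-70370) = 1/((54 + 11)*(-70370)) = -1/70370/65 = (1/65)*(-1/70370) = -1/4574050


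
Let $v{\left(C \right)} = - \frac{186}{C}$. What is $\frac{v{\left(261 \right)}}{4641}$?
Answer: $- \frac{62}{403767} \approx -0.00015355$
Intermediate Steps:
$\frac{v{\left(261 \right)}}{4641} = \frac{\left(-186\right) \frac{1}{261}}{4641} = \left(-186\right) \frac{1}{261} \cdot \frac{1}{4641} = \left(- \frac{62}{87}\right) \frac{1}{4641} = - \frac{62}{403767}$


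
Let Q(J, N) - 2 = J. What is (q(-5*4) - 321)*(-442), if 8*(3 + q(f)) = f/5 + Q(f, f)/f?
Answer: 5735171/40 ≈ 1.4338e+5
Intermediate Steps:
Q(J, N) = 2 + J
q(f) = -3 + f/40 + (2 + f)/(8*f) (q(f) = -3 + (f/5 + (2 + f)/f)/8 = -3 + (f/40 + (2 + f)/(8*f)) = -3 + f/40 + (2 + f)/(8*f))
(q(-5*4) - 321)*(-442) = ((10 + (-5*4)² - (-575)*4)/(40*((-5*4))) - 321)*(-442) = ((1/40)*(10 + (-20)² - 115*(-20))/(-20) - 321)*(-442) = ((1/40)*(-1/20)*(10 + 400 + 2300) - 321)*(-442) = ((1/40)*(-1/20)*2710 - 321)*(-442) = (-271/80 - 321)*(-442) = -25951/80*(-442) = 5735171/40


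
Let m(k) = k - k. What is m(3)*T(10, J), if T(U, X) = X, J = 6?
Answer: 0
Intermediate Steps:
m(k) = 0
m(3)*T(10, J) = 0*6 = 0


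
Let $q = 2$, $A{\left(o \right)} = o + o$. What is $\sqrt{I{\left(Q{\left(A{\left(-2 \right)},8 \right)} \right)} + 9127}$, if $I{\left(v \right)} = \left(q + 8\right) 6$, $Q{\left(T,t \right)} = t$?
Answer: $\sqrt{9187} \approx 95.849$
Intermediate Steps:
$A{\left(o \right)} = 2 o$
$I{\left(v \right)} = 60$ ($I{\left(v \right)} = \left(2 + 8\right) 6 = 10 \cdot 6 = 60$)
$\sqrt{I{\left(Q{\left(A{\left(-2 \right)},8 \right)} \right)} + 9127} = \sqrt{60 + 9127} = \sqrt{9187}$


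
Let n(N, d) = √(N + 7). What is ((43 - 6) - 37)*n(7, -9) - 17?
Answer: -17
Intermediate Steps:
n(N, d) = √(7 + N)
((43 - 6) - 37)*n(7, -9) - 17 = ((43 - 6) - 37)*√(7 + 7) - 17 = (37 - 37)*√14 - 17 = 0*√14 - 17 = 0 - 17 = -17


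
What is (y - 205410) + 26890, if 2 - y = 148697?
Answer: -327215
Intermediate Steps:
y = -148695 (y = 2 - 1*148697 = 2 - 148697 = -148695)
(y - 205410) + 26890 = (-148695 - 205410) + 26890 = -354105 + 26890 = -327215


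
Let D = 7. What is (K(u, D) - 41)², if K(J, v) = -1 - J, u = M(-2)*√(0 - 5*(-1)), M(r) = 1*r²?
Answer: 1844 + 336*√5 ≈ 2595.3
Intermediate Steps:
M(r) = r²
u = 4*√5 (u = (-2)²*√(0 - 5*(-1)) = 4*√(0 + 5) = 4*√5 ≈ 8.9443)
(K(u, D) - 41)² = ((-1 - 4*√5) - 41)² = (-42 - 4*√5)²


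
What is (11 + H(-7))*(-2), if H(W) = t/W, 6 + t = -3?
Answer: -172/7 ≈ -24.571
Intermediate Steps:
t = -9 (t = -6 - 3 = -9)
H(W) = -9/W
(11 + H(-7))*(-2) = (11 - 9/(-7))*(-2) = (11 - 9*(-⅐))*(-2) = (11 + 9/7)*(-2) = (86/7)*(-2) = -172/7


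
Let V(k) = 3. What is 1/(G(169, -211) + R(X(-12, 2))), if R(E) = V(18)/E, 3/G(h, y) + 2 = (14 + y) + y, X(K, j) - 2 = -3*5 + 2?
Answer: -4510/1263 ≈ -3.5709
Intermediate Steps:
X(K, j) = -11 (X(K, j) = 2 + (-3*5 + 2) = 2 + (-15 + 2) = 2 - 13 = -11)
G(h, y) = 3/(12 + 2*y) (G(h, y) = 3/(-2 + ((14 + y) + y)) = 3/(-2 + (14 + 2*y)) = 3/(12 + 2*y))
R(E) = 3/E
1/(G(169, -211) + R(X(-12, 2))) = 1/(3/(2*(6 - 211)) + 3/(-11)) = 1/((3/2)/(-205) + 3*(-1/11)) = 1/((3/2)*(-1/205) - 3/11) = 1/(-3/410 - 3/11) = 1/(-1263/4510) = -4510/1263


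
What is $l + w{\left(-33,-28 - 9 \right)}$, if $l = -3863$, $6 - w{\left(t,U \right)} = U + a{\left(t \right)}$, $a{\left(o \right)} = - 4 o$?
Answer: $-3952$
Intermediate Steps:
$w{\left(t,U \right)} = 6 - U + 4 t$ ($w{\left(t,U \right)} = 6 - \left(U - 4 t\right) = 6 - U + 4 t$)
$l + w{\left(-33,-28 - 9 \right)} = -3863 + \left(6 - \left(-28 - 9\right) + 4 \left(-33\right)\right) = -3863 - 89 = -3952$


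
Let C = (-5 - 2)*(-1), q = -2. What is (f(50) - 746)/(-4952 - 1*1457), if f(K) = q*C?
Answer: 760/6409 ≈ 0.11858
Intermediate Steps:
C = 7 (C = -7*(-1) = 7)
f(K) = -14 (f(K) = -2*7 = -14)
(f(50) - 746)/(-4952 - 1*1457) = (-14 - 746)/(-4952 - 1*1457) = -760/(-4952 - 1457) = -760/(-6409) = -760*(-1/6409) = 760/6409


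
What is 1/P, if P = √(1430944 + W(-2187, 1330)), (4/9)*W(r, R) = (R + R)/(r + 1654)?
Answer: √406512260011/762687167 ≈ 0.00083597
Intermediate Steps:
W(r, R) = 9*R/(2*(1654 + r)) (W(r, R) = 9*((R + R)/(r + 1654))/4 = 9*((2*R)/(1654 + r))/4 = 9*(2*R/(1654 + r))/4 = 9*R/(2*(1654 + r)))
P = √406512260011/533 (P = √(1430944 + (9/2)*1330/(1654 - 2187)) = √(1430944 + (9/2)*1330/(-533)) = √(1430944 + (9/2)*1330*(-1/533)) = √(1430944 - 5985/533) = √(762687167/533) = √406512260011/533 ≈ 1196.2)
1/P = 1/(√406512260011/533) = √406512260011/762687167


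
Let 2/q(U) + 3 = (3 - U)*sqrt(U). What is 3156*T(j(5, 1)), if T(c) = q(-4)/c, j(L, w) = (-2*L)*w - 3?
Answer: 18936/2665 + 88368*I/2665 ≈ 7.1054 + 33.159*I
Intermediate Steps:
q(U) = 2/(-3 + sqrt(U)*(3 - U)) (q(U) = 2/(-3 + (3 - U)*sqrt(U)) = 2/(-3 + sqrt(U)*(3 - U)))
j(L, w) = -3 - 2*L*w (j(L, w) = -2*L*w - 3 = -3 - 2*L*w)
T(c) = -2*(3 + 14*I)/(205*c) (T(c) = (-2/(3 + (-4)**(3/2) - 6*I))/c = (-2/(3 - 8*I - 6*I))/c = (-2*(3 + 14*I)/205)/c = -2*(3 + 14*I)/(205*c))
3156*T(j(5, 1)) = 3156*(2*(-3 - 14*I)/(205*(-3 - 2*5*1))) = 3156*(2*(-3 - 14*I)/(205*(-3 - 10))) = 3156*((2/205)*(-3 - 14*I)/(-13)) = 3156*((2/205)*(-1/13)*(-3 - 14*I)) = 3156*(6/2665 + 28*I/2665) = 18936/2665 + 88368*I/2665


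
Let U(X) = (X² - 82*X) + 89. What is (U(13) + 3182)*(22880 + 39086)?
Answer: 147107284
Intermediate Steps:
U(X) = 89 + X² - 82*X
(U(13) + 3182)*(22880 + 39086) = ((89 + 13² - 82*13) + 3182)*(22880 + 39086) = ((89 + 169 - 1066) + 3182)*61966 = (-808 + 3182)*61966 = 2374*61966 = 147107284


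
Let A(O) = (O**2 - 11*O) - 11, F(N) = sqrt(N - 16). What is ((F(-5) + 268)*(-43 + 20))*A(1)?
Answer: 129444 + 483*I*sqrt(21) ≈ 1.2944e+5 + 2213.4*I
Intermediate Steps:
F(N) = sqrt(-16 + N)
A(O) = -11 + O**2 - 11*O
((F(-5) + 268)*(-43 + 20))*A(1) = ((sqrt(-16 - 5) + 268)*(-43 + 20))*(-11 + 1**2 - 11*1) = ((sqrt(-21) + 268)*(-23))*(-11 + 1 - 11) = ((I*sqrt(21) + 268)*(-23))*(-21) = ((268 + I*sqrt(21))*(-23))*(-21) = (-6164 - 23*I*sqrt(21))*(-21) = 129444 + 483*I*sqrt(21)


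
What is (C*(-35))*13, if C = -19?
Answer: 8645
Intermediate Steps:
(C*(-35))*13 = -19*(-35)*13 = 665*13 = 8645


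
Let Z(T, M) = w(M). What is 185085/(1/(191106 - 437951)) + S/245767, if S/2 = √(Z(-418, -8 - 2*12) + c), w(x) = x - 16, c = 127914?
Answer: -45687306825 + 2*√127866/245767 ≈ -4.5687e+10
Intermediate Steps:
w(x) = -16 + x
Z(T, M) = -16 + M
S = 2*√127866 (S = 2*√((-16 + (-8 - 2*12)) + 127914) = 2*√((-16 + (-8 - 24)) + 127914) = 2*√((-16 - 32) + 127914) = 2*√(-48 + 127914) = 2*√127866 ≈ 715.17)
185085/(1/(191106 - 437951)) + S/245767 = 185085/(1/(191106 - 437951)) + (2*√127866)/245767 = 185085/(1/(-246845)) + (2*√127866)*(1/245767) = 185085/(-1/246845) + 2*√127866/245767 = 185085*(-246845) + 2*√127866/245767 = -45687306825 + 2*√127866/245767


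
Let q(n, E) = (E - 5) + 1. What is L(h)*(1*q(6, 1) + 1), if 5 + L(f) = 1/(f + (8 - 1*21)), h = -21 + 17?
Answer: 172/17 ≈ 10.118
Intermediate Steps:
h = -4
q(n, E) = -4 + E (q(n, E) = (-5 + E) + 1 = -4 + E)
L(f) = -5 + 1/(-13 + f) (L(f) = -5 + 1/(f + (8 - 1*21)) = -5 + 1/(f + (8 - 21)) = -5 + 1/(f - 13) = -5 + 1/(-13 + f))
L(h)*(1*q(6, 1) + 1) = ((66 - 5*(-4))/(-13 - 4))*(1*(-4 + 1) + 1) = ((66 + 20)/(-17))*(1*(-3) + 1) = (-1/17*86)*(-3 + 1) = -86/17*(-2) = 172/17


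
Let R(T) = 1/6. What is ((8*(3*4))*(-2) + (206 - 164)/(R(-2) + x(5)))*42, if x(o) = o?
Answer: -239400/31 ≈ -7722.6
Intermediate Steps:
R(T) = 1/6
((8*(3*4))*(-2) + (206 - 164)/(R(-2) + x(5)))*42 = ((8*(3*4))*(-2) + (206 - 164)/(1/6 + 5))*42 = ((8*12)*(-2) + 42/(31/6))*42 = (96*(-2) + 42*(6/31))*42 = (-192 + 252/31)*42 = -5700/31*42 = -239400/31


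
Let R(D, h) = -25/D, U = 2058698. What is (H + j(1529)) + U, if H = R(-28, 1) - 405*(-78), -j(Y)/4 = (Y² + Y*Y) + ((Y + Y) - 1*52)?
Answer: -465484967/28 ≈ -1.6624e+7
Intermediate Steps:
j(Y) = 208 - 8*Y - 8*Y² (j(Y) = -4*((Y² + Y*Y) + ((Y + Y) - 1*52)) = -4*((Y² + Y²) + (2*Y - 52)) = -4*(2*Y² + (-52 + 2*Y)) = -4*(-52 + 2*Y + 2*Y²) = 208 - 8*Y - 8*Y²)
H = 884545/28 (H = -25/(-28) - 405*(-78) = -25*(-1/28) + 31590 = 25/28 + 31590 = 884545/28 ≈ 31591.)
(H + j(1529)) + U = (884545/28 + (208 - 8*1529 - 8*1529²)) + 2058698 = (884545/28 + (208 - 12232 - 8*2337841)) + 2058698 = (884545/28 + (208 - 12232 - 18702728)) + 2058698 = (884545/28 - 18714752) + 2058698 = -523128511/28 + 2058698 = -465484967/28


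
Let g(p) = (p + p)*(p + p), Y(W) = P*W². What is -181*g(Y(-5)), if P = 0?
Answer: 0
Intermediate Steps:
Y(W) = 0 (Y(W) = 0*W² = 0)
g(p) = 4*p² (g(p) = (2*p)*(2*p) = 4*p²)
-181*g(Y(-5)) = -724*0² = -724*0 = -181*0 = 0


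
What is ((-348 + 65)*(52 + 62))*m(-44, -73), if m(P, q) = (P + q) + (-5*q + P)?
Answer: -6581448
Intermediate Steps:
m(P, q) = -4*q + 2*P (m(P, q) = (P + q) + (P - 5*q) = -4*q + 2*P)
((-348 + 65)*(52 + 62))*m(-44, -73) = ((-348 + 65)*(52 + 62))*(-4*(-73) + 2*(-44)) = (-283*114)*(292 - 88) = -32262*204 = -6581448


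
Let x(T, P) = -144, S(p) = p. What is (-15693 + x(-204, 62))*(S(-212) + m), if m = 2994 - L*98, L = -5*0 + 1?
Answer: -42506508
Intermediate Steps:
L = 1 (L = 0 + 1 = 1)
m = 2896 (m = 2994 - 98 = 2896)
(-15693 + x(-204, 62))*(S(-212) + m) = (-15693 - 144)*(-212 + 2896) = -15837*2684 = -42506508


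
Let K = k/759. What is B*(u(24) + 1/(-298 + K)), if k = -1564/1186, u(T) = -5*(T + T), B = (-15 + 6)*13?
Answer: 163753505253/5831596 ≈ 28080.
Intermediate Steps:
B = -117 (B = -9*13 = -117)
u(T) = -10*T
k = -782/593 (k = -1564*1/1186 = -782/593 ≈ -1.3187)
K = -34/19569 (K = -782/593/759 = -782/593*1/759 = -34/19569 ≈ -0.0017374)
B*(u(24) + 1/(-298 + K)) = -117*(-10*24 + 1/(-298 - 34/19569)) = -117*(-240 + 1/(-5831596/19569)) = -117*(-240 - 19569/5831596) = -117*(-1399602609/5831596) = 163753505253/5831596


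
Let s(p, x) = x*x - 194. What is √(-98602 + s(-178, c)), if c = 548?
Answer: 2*√50377 ≈ 448.90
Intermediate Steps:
s(p, x) = -194 + x² (s(p, x) = x² - 194 = -194 + x²)
√(-98602 + s(-178, c)) = √(-98602 + (-194 + 548²)) = √(-98602 + (-194 + 300304)) = √(-98602 + 300110) = √201508 = 2*√50377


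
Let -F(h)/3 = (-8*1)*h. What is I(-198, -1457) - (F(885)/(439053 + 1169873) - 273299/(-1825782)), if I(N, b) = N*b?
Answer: 423720515685891799/1468774065066 ≈ 2.8849e+5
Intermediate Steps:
F(h) = 24*h (F(h) = -3*(-8*1)*h = -(-24)*h = 24*h)
I(-198, -1457) - (F(885)/(439053 + 1169873) - 273299/(-1825782)) = -198*(-1457) - ((24*885)/(439053 + 1169873) - 273299/(-1825782)) = 288486 - (21240/1608926 - 273299*(-1/1825782)) = 288486 - (21240*(1/1608926) + 273299/1825782) = 288486 - (10620/804463 + 273299/1825782) = 288486 - 1*239248738277/1468774065066 = 288486 - 239248738277/1468774065066 = 423720515685891799/1468774065066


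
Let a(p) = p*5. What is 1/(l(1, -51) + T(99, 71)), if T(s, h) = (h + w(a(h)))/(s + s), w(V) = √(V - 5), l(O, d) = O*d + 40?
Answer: -59598/634157 - 990*√14/4439099 ≈ -0.094814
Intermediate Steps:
a(p) = 5*p
l(O, d) = 40 + O*d
w(V) = √(-5 + V)
T(s, h) = (h + √(-5 + 5*h))/(2*s) (T(s, h) = (h + √(-5 + 5*h))/(s + s) = (h + √(-5 + 5*h))/((2*s)) = (h + √(-5 + 5*h))*(1/(2*s)) = (h + √(-5 + 5*h))/(2*s))
1/(l(1, -51) + T(99, 71)) = 1/((40 + 1*(-51)) + ((½)*71 + √(-5 + 5*71)/2)/99) = 1/((40 - 51) + (71/2 + √(-5 + 355)/2)/99) = 1/(-11 + (71/2 + √350/2)/99) = 1/(-11 + (71/2 + (5*√14)/2)/99) = 1/(-11 + (71/2 + 5*√14/2)/99) = 1/(-11 + (71/198 + 5*√14/198)) = 1/(-2107/198 + 5*√14/198)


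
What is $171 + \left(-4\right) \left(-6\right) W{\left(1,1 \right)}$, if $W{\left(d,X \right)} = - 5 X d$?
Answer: $51$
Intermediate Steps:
$W{\left(d,X \right)} = - 5 X d$
$171 + \left(-4\right) \left(-6\right) W{\left(1,1 \right)} = 171 + \left(-4\right) \left(-6\right) \left(\left(-5\right) 1 \cdot 1\right) = 171 + 24 \left(-5\right) = 171 - 120 = 51$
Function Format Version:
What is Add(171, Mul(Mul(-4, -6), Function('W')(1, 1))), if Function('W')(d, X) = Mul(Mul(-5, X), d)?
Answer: 51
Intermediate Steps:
Function('W')(d, X) = Mul(-5, X, d)
Add(171, Mul(Mul(-4, -6), Function('W')(1, 1))) = Add(171, Mul(Mul(-4, -6), Mul(-5, 1, 1))) = Add(171, Mul(24, -5)) = Add(171, -120) = 51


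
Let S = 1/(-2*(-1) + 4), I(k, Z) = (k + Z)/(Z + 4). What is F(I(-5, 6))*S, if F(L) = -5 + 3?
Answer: -⅓ ≈ -0.33333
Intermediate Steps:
I(k, Z) = (Z + k)/(4 + Z)
F(L) = -2
S = ⅙ (S = 1/(2 + 4) = 1/6 = ⅙ ≈ 0.16667)
F(I(-5, 6))*S = -2*⅙ = -⅓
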